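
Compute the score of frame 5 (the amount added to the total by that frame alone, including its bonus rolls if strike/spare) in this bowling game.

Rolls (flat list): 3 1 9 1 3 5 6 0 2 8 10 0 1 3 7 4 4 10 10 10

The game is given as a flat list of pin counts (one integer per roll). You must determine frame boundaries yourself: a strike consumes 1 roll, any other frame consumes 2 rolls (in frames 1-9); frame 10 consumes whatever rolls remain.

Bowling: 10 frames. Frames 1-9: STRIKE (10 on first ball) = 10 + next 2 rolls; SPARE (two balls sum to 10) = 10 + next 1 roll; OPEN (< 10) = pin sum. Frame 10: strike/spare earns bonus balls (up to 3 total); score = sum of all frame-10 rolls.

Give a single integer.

Answer: 20

Derivation:
Frame 1: OPEN (3+1=4). Cumulative: 4
Frame 2: SPARE (9+1=10). 10 + next roll (3) = 13. Cumulative: 17
Frame 3: OPEN (3+5=8). Cumulative: 25
Frame 4: OPEN (6+0=6). Cumulative: 31
Frame 5: SPARE (2+8=10). 10 + next roll (10) = 20. Cumulative: 51
Frame 6: STRIKE. 10 + next two rolls (0+1) = 11. Cumulative: 62
Frame 7: OPEN (0+1=1). Cumulative: 63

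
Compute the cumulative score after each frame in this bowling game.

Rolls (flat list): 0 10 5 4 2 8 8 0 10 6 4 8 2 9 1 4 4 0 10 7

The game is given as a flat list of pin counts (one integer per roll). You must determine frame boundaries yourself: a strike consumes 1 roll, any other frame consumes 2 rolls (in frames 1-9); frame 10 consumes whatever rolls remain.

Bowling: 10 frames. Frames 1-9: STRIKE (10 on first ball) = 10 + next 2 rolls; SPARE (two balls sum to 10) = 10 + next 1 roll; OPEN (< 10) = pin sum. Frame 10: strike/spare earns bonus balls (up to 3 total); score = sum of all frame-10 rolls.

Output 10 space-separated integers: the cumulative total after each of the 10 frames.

Answer: 15 24 42 50 70 88 107 121 129 146

Derivation:
Frame 1: SPARE (0+10=10). 10 + next roll (5) = 15. Cumulative: 15
Frame 2: OPEN (5+4=9). Cumulative: 24
Frame 3: SPARE (2+8=10). 10 + next roll (8) = 18. Cumulative: 42
Frame 4: OPEN (8+0=8). Cumulative: 50
Frame 5: STRIKE. 10 + next two rolls (6+4) = 20. Cumulative: 70
Frame 6: SPARE (6+4=10). 10 + next roll (8) = 18. Cumulative: 88
Frame 7: SPARE (8+2=10). 10 + next roll (9) = 19. Cumulative: 107
Frame 8: SPARE (9+1=10). 10 + next roll (4) = 14. Cumulative: 121
Frame 9: OPEN (4+4=8). Cumulative: 129
Frame 10: SPARE. Sum of all frame-10 rolls (0+10+7) = 17. Cumulative: 146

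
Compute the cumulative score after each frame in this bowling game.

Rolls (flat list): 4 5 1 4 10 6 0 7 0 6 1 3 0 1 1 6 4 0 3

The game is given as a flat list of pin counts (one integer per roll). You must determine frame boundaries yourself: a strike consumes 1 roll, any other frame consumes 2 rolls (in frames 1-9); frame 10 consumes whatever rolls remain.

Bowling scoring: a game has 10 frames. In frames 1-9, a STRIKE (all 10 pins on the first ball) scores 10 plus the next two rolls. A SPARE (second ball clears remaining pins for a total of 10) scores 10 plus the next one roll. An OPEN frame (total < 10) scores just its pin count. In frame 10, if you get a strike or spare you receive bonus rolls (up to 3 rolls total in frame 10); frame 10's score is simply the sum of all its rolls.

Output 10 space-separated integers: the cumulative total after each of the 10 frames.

Frame 1: OPEN (4+5=9). Cumulative: 9
Frame 2: OPEN (1+4=5). Cumulative: 14
Frame 3: STRIKE. 10 + next two rolls (6+0) = 16. Cumulative: 30
Frame 4: OPEN (6+0=6). Cumulative: 36
Frame 5: OPEN (7+0=7). Cumulative: 43
Frame 6: OPEN (6+1=7). Cumulative: 50
Frame 7: OPEN (3+0=3). Cumulative: 53
Frame 8: OPEN (1+1=2). Cumulative: 55
Frame 9: SPARE (6+4=10). 10 + next roll (0) = 10. Cumulative: 65
Frame 10: OPEN. Sum of all frame-10 rolls (0+3) = 3. Cumulative: 68

Answer: 9 14 30 36 43 50 53 55 65 68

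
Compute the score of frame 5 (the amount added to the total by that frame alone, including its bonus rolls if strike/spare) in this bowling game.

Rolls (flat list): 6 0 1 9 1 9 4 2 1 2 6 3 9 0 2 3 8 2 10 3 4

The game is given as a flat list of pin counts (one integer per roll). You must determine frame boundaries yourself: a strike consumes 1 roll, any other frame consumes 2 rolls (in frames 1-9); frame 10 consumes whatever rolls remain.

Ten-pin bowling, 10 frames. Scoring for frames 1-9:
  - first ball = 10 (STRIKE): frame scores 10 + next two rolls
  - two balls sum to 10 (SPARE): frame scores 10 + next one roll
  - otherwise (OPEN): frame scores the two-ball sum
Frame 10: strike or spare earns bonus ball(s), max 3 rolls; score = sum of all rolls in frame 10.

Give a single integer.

Frame 1: OPEN (6+0=6). Cumulative: 6
Frame 2: SPARE (1+9=10). 10 + next roll (1) = 11. Cumulative: 17
Frame 3: SPARE (1+9=10). 10 + next roll (4) = 14. Cumulative: 31
Frame 4: OPEN (4+2=6). Cumulative: 37
Frame 5: OPEN (1+2=3). Cumulative: 40
Frame 6: OPEN (6+3=9). Cumulative: 49
Frame 7: OPEN (9+0=9). Cumulative: 58

Answer: 3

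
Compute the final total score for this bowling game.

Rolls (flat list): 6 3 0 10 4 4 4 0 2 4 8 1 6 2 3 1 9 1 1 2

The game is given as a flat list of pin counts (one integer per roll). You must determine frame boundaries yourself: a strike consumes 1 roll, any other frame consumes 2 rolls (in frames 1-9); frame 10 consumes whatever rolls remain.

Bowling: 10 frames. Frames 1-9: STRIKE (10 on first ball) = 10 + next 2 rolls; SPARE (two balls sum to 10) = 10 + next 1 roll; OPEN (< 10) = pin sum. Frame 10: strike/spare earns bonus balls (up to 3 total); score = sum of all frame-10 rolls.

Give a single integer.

Frame 1: OPEN (6+3=9). Cumulative: 9
Frame 2: SPARE (0+10=10). 10 + next roll (4) = 14. Cumulative: 23
Frame 3: OPEN (4+4=8). Cumulative: 31
Frame 4: OPEN (4+0=4). Cumulative: 35
Frame 5: OPEN (2+4=6). Cumulative: 41
Frame 6: OPEN (8+1=9). Cumulative: 50
Frame 7: OPEN (6+2=8). Cumulative: 58
Frame 8: OPEN (3+1=4). Cumulative: 62
Frame 9: SPARE (9+1=10). 10 + next roll (1) = 11. Cumulative: 73
Frame 10: OPEN. Sum of all frame-10 rolls (1+2) = 3. Cumulative: 76

Answer: 76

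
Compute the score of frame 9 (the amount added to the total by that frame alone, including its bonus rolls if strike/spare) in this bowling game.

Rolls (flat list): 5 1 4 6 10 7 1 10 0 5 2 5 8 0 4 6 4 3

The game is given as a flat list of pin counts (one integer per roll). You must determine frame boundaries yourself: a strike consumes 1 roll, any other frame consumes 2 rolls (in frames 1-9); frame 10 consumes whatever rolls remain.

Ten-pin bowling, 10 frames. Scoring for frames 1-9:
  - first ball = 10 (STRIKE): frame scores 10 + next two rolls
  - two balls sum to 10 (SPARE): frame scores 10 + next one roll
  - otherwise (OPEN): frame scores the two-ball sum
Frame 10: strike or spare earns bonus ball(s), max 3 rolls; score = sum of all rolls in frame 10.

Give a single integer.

Answer: 14

Derivation:
Frame 1: OPEN (5+1=6). Cumulative: 6
Frame 2: SPARE (4+6=10). 10 + next roll (10) = 20. Cumulative: 26
Frame 3: STRIKE. 10 + next two rolls (7+1) = 18. Cumulative: 44
Frame 4: OPEN (7+1=8). Cumulative: 52
Frame 5: STRIKE. 10 + next two rolls (0+5) = 15. Cumulative: 67
Frame 6: OPEN (0+5=5). Cumulative: 72
Frame 7: OPEN (2+5=7). Cumulative: 79
Frame 8: OPEN (8+0=8). Cumulative: 87
Frame 9: SPARE (4+6=10). 10 + next roll (4) = 14. Cumulative: 101
Frame 10: OPEN. Sum of all frame-10 rolls (4+3) = 7. Cumulative: 108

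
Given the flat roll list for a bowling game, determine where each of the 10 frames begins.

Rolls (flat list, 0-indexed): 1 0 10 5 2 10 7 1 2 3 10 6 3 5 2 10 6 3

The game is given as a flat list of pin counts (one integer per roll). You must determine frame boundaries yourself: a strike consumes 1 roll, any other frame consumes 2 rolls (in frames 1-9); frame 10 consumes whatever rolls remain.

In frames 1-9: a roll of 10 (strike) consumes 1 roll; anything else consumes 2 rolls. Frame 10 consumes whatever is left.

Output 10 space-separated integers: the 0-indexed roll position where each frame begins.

Frame 1 starts at roll index 0: rolls=1,0 (sum=1), consumes 2 rolls
Frame 2 starts at roll index 2: roll=10 (strike), consumes 1 roll
Frame 3 starts at roll index 3: rolls=5,2 (sum=7), consumes 2 rolls
Frame 4 starts at roll index 5: roll=10 (strike), consumes 1 roll
Frame 5 starts at roll index 6: rolls=7,1 (sum=8), consumes 2 rolls
Frame 6 starts at roll index 8: rolls=2,3 (sum=5), consumes 2 rolls
Frame 7 starts at roll index 10: roll=10 (strike), consumes 1 roll
Frame 8 starts at roll index 11: rolls=6,3 (sum=9), consumes 2 rolls
Frame 9 starts at roll index 13: rolls=5,2 (sum=7), consumes 2 rolls
Frame 10 starts at roll index 15: 3 remaining rolls

Answer: 0 2 3 5 6 8 10 11 13 15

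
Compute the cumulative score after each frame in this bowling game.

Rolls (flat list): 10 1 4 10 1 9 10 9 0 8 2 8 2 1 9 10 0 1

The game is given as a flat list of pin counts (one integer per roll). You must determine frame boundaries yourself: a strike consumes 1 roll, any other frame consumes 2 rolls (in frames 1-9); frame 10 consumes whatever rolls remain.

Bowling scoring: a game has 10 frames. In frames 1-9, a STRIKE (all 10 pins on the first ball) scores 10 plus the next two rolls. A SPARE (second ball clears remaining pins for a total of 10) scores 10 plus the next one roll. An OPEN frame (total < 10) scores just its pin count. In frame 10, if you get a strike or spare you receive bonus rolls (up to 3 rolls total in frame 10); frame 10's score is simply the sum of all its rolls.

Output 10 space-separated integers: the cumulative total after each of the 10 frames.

Frame 1: STRIKE. 10 + next two rolls (1+4) = 15. Cumulative: 15
Frame 2: OPEN (1+4=5). Cumulative: 20
Frame 3: STRIKE. 10 + next two rolls (1+9) = 20. Cumulative: 40
Frame 4: SPARE (1+9=10). 10 + next roll (10) = 20. Cumulative: 60
Frame 5: STRIKE. 10 + next two rolls (9+0) = 19. Cumulative: 79
Frame 6: OPEN (9+0=9). Cumulative: 88
Frame 7: SPARE (8+2=10). 10 + next roll (8) = 18. Cumulative: 106
Frame 8: SPARE (8+2=10). 10 + next roll (1) = 11. Cumulative: 117
Frame 9: SPARE (1+9=10). 10 + next roll (10) = 20. Cumulative: 137
Frame 10: STRIKE. Sum of all frame-10 rolls (10+0+1) = 11. Cumulative: 148

Answer: 15 20 40 60 79 88 106 117 137 148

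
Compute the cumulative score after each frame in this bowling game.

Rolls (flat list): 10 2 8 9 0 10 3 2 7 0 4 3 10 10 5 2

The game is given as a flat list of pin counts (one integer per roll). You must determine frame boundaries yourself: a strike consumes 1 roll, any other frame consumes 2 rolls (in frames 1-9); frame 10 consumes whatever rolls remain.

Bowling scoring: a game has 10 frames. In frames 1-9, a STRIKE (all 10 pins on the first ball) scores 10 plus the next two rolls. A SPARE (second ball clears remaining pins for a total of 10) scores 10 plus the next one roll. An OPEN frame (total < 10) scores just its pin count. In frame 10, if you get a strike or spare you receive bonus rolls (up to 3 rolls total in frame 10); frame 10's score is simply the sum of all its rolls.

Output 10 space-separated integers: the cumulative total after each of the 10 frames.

Frame 1: STRIKE. 10 + next two rolls (2+8) = 20. Cumulative: 20
Frame 2: SPARE (2+8=10). 10 + next roll (9) = 19. Cumulative: 39
Frame 3: OPEN (9+0=9). Cumulative: 48
Frame 4: STRIKE. 10 + next two rolls (3+2) = 15. Cumulative: 63
Frame 5: OPEN (3+2=5). Cumulative: 68
Frame 6: OPEN (7+0=7). Cumulative: 75
Frame 7: OPEN (4+3=7). Cumulative: 82
Frame 8: STRIKE. 10 + next two rolls (10+5) = 25. Cumulative: 107
Frame 9: STRIKE. 10 + next two rolls (5+2) = 17. Cumulative: 124
Frame 10: OPEN. Sum of all frame-10 rolls (5+2) = 7. Cumulative: 131

Answer: 20 39 48 63 68 75 82 107 124 131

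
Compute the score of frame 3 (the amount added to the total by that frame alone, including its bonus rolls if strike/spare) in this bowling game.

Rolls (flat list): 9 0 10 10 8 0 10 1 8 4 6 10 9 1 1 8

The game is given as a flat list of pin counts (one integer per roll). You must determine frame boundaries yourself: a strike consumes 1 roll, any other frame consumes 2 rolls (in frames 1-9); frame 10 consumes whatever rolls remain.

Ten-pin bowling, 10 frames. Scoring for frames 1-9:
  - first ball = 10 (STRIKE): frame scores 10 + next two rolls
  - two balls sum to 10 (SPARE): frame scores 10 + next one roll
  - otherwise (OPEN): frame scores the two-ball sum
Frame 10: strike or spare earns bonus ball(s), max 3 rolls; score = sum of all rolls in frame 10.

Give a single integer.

Frame 1: OPEN (9+0=9). Cumulative: 9
Frame 2: STRIKE. 10 + next two rolls (10+8) = 28. Cumulative: 37
Frame 3: STRIKE. 10 + next two rolls (8+0) = 18. Cumulative: 55
Frame 4: OPEN (8+0=8). Cumulative: 63
Frame 5: STRIKE. 10 + next two rolls (1+8) = 19. Cumulative: 82

Answer: 18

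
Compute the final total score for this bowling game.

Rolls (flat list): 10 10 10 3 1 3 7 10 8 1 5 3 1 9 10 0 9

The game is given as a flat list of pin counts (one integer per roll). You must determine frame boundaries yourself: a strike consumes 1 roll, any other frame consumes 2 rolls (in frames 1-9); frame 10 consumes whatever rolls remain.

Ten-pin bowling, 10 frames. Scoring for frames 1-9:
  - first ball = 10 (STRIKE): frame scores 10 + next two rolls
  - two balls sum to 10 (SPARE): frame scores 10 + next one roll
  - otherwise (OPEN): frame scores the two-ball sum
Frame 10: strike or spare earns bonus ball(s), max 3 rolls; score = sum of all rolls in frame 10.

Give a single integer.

Frame 1: STRIKE. 10 + next two rolls (10+10) = 30. Cumulative: 30
Frame 2: STRIKE. 10 + next two rolls (10+3) = 23. Cumulative: 53
Frame 3: STRIKE. 10 + next two rolls (3+1) = 14. Cumulative: 67
Frame 4: OPEN (3+1=4). Cumulative: 71
Frame 5: SPARE (3+7=10). 10 + next roll (10) = 20. Cumulative: 91
Frame 6: STRIKE. 10 + next two rolls (8+1) = 19. Cumulative: 110
Frame 7: OPEN (8+1=9). Cumulative: 119
Frame 8: OPEN (5+3=8). Cumulative: 127
Frame 9: SPARE (1+9=10). 10 + next roll (10) = 20. Cumulative: 147
Frame 10: STRIKE. Sum of all frame-10 rolls (10+0+9) = 19. Cumulative: 166

Answer: 166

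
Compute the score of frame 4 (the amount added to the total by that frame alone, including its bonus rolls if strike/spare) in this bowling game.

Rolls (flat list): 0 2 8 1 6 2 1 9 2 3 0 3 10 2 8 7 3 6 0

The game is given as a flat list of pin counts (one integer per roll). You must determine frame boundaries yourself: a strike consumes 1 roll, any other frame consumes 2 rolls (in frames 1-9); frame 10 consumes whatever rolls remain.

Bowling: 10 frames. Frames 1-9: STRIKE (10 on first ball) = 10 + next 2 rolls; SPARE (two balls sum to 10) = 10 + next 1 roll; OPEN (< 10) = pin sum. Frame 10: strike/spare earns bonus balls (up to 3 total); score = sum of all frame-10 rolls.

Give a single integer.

Answer: 12

Derivation:
Frame 1: OPEN (0+2=2). Cumulative: 2
Frame 2: OPEN (8+1=9). Cumulative: 11
Frame 3: OPEN (6+2=8). Cumulative: 19
Frame 4: SPARE (1+9=10). 10 + next roll (2) = 12. Cumulative: 31
Frame 5: OPEN (2+3=5). Cumulative: 36
Frame 6: OPEN (0+3=3). Cumulative: 39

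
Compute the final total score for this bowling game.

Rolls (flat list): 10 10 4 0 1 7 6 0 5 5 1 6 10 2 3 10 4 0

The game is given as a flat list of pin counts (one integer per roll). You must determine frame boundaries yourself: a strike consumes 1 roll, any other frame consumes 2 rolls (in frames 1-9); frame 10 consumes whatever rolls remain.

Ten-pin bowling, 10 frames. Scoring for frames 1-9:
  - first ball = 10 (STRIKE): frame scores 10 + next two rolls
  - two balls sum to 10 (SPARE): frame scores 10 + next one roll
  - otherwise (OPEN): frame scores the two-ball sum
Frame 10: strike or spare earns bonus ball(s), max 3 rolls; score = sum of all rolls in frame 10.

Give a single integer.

Answer: 108

Derivation:
Frame 1: STRIKE. 10 + next two rolls (10+4) = 24. Cumulative: 24
Frame 2: STRIKE. 10 + next two rolls (4+0) = 14. Cumulative: 38
Frame 3: OPEN (4+0=4). Cumulative: 42
Frame 4: OPEN (1+7=8). Cumulative: 50
Frame 5: OPEN (6+0=6). Cumulative: 56
Frame 6: SPARE (5+5=10). 10 + next roll (1) = 11. Cumulative: 67
Frame 7: OPEN (1+6=7). Cumulative: 74
Frame 8: STRIKE. 10 + next two rolls (2+3) = 15. Cumulative: 89
Frame 9: OPEN (2+3=5). Cumulative: 94
Frame 10: STRIKE. Sum of all frame-10 rolls (10+4+0) = 14. Cumulative: 108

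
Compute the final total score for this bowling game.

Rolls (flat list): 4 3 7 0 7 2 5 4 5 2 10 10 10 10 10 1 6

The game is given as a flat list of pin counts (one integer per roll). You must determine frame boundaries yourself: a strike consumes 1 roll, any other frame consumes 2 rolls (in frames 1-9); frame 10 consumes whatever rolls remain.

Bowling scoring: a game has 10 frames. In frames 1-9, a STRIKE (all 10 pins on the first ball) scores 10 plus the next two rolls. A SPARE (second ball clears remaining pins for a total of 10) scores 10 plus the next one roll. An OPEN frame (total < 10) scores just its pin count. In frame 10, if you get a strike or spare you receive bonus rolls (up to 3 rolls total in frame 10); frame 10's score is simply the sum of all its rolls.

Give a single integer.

Frame 1: OPEN (4+3=7). Cumulative: 7
Frame 2: OPEN (7+0=7). Cumulative: 14
Frame 3: OPEN (7+2=9). Cumulative: 23
Frame 4: OPEN (5+4=9). Cumulative: 32
Frame 5: OPEN (5+2=7). Cumulative: 39
Frame 6: STRIKE. 10 + next two rolls (10+10) = 30. Cumulative: 69
Frame 7: STRIKE. 10 + next two rolls (10+10) = 30. Cumulative: 99
Frame 8: STRIKE. 10 + next two rolls (10+10) = 30. Cumulative: 129
Frame 9: STRIKE. 10 + next two rolls (10+1) = 21. Cumulative: 150
Frame 10: STRIKE. Sum of all frame-10 rolls (10+1+6) = 17. Cumulative: 167

Answer: 167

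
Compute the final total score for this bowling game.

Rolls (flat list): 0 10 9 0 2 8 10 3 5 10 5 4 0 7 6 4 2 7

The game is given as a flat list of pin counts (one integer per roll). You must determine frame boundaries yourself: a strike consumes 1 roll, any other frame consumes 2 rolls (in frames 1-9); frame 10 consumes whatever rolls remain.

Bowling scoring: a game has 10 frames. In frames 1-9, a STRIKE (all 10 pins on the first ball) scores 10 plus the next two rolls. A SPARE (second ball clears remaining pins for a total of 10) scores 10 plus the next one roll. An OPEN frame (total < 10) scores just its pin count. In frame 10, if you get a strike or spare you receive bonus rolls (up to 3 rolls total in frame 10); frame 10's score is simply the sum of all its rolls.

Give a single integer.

Frame 1: SPARE (0+10=10). 10 + next roll (9) = 19. Cumulative: 19
Frame 2: OPEN (9+0=9). Cumulative: 28
Frame 3: SPARE (2+8=10). 10 + next roll (10) = 20. Cumulative: 48
Frame 4: STRIKE. 10 + next two rolls (3+5) = 18. Cumulative: 66
Frame 5: OPEN (3+5=8). Cumulative: 74
Frame 6: STRIKE. 10 + next two rolls (5+4) = 19. Cumulative: 93
Frame 7: OPEN (5+4=9). Cumulative: 102
Frame 8: OPEN (0+7=7). Cumulative: 109
Frame 9: SPARE (6+4=10). 10 + next roll (2) = 12. Cumulative: 121
Frame 10: OPEN. Sum of all frame-10 rolls (2+7) = 9. Cumulative: 130

Answer: 130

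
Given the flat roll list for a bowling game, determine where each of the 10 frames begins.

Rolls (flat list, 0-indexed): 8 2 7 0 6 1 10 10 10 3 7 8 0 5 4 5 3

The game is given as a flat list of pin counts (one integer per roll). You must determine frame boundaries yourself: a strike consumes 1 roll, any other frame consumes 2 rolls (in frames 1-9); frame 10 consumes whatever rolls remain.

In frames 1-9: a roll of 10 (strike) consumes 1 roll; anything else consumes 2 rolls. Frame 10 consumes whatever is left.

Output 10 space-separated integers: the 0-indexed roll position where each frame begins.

Answer: 0 2 4 6 7 8 9 11 13 15

Derivation:
Frame 1 starts at roll index 0: rolls=8,2 (sum=10), consumes 2 rolls
Frame 2 starts at roll index 2: rolls=7,0 (sum=7), consumes 2 rolls
Frame 3 starts at roll index 4: rolls=6,1 (sum=7), consumes 2 rolls
Frame 4 starts at roll index 6: roll=10 (strike), consumes 1 roll
Frame 5 starts at roll index 7: roll=10 (strike), consumes 1 roll
Frame 6 starts at roll index 8: roll=10 (strike), consumes 1 roll
Frame 7 starts at roll index 9: rolls=3,7 (sum=10), consumes 2 rolls
Frame 8 starts at roll index 11: rolls=8,0 (sum=8), consumes 2 rolls
Frame 9 starts at roll index 13: rolls=5,4 (sum=9), consumes 2 rolls
Frame 10 starts at roll index 15: 2 remaining rolls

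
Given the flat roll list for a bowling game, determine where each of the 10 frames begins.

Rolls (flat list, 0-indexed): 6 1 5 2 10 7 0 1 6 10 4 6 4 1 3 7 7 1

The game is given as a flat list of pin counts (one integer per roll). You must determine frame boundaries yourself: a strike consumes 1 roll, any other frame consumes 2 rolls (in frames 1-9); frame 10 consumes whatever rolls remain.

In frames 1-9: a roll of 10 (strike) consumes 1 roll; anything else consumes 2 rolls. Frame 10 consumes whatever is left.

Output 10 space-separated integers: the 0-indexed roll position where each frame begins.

Frame 1 starts at roll index 0: rolls=6,1 (sum=7), consumes 2 rolls
Frame 2 starts at roll index 2: rolls=5,2 (sum=7), consumes 2 rolls
Frame 3 starts at roll index 4: roll=10 (strike), consumes 1 roll
Frame 4 starts at roll index 5: rolls=7,0 (sum=7), consumes 2 rolls
Frame 5 starts at roll index 7: rolls=1,6 (sum=7), consumes 2 rolls
Frame 6 starts at roll index 9: roll=10 (strike), consumes 1 roll
Frame 7 starts at roll index 10: rolls=4,6 (sum=10), consumes 2 rolls
Frame 8 starts at roll index 12: rolls=4,1 (sum=5), consumes 2 rolls
Frame 9 starts at roll index 14: rolls=3,7 (sum=10), consumes 2 rolls
Frame 10 starts at roll index 16: 2 remaining rolls

Answer: 0 2 4 5 7 9 10 12 14 16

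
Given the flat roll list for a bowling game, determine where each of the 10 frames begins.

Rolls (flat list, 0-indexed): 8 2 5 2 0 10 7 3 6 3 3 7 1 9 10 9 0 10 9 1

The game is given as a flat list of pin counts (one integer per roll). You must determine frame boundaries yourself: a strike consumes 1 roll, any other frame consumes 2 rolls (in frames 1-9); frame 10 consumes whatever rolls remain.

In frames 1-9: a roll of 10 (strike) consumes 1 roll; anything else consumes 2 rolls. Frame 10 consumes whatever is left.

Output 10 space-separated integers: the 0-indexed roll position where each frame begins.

Answer: 0 2 4 6 8 10 12 14 15 17

Derivation:
Frame 1 starts at roll index 0: rolls=8,2 (sum=10), consumes 2 rolls
Frame 2 starts at roll index 2: rolls=5,2 (sum=7), consumes 2 rolls
Frame 3 starts at roll index 4: rolls=0,10 (sum=10), consumes 2 rolls
Frame 4 starts at roll index 6: rolls=7,3 (sum=10), consumes 2 rolls
Frame 5 starts at roll index 8: rolls=6,3 (sum=9), consumes 2 rolls
Frame 6 starts at roll index 10: rolls=3,7 (sum=10), consumes 2 rolls
Frame 7 starts at roll index 12: rolls=1,9 (sum=10), consumes 2 rolls
Frame 8 starts at roll index 14: roll=10 (strike), consumes 1 roll
Frame 9 starts at roll index 15: rolls=9,0 (sum=9), consumes 2 rolls
Frame 10 starts at roll index 17: 3 remaining rolls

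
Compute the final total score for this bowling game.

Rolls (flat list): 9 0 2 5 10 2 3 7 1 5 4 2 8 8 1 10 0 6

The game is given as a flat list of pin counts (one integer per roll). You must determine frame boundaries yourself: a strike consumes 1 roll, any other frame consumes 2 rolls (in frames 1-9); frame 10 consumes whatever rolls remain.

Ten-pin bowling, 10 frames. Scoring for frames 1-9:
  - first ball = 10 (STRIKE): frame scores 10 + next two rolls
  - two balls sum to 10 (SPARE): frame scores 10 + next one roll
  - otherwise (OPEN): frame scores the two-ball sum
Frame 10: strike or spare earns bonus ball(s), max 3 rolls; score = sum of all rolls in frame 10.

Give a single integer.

Answer: 102

Derivation:
Frame 1: OPEN (9+0=9). Cumulative: 9
Frame 2: OPEN (2+5=7). Cumulative: 16
Frame 3: STRIKE. 10 + next two rolls (2+3) = 15. Cumulative: 31
Frame 4: OPEN (2+3=5). Cumulative: 36
Frame 5: OPEN (7+1=8). Cumulative: 44
Frame 6: OPEN (5+4=9). Cumulative: 53
Frame 7: SPARE (2+8=10). 10 + next roll (8) = 18. Cumulative: 71
Frame 8: OPEN (8+1=9). Cumulative: 80
Frame 9: STRIKE. 10 + next two rolls (0+6) = 16. Cumulative: 96
Frame 10: OPEN. Sum of all frame-10 rolls (0+6) = 6. Cumulative: 102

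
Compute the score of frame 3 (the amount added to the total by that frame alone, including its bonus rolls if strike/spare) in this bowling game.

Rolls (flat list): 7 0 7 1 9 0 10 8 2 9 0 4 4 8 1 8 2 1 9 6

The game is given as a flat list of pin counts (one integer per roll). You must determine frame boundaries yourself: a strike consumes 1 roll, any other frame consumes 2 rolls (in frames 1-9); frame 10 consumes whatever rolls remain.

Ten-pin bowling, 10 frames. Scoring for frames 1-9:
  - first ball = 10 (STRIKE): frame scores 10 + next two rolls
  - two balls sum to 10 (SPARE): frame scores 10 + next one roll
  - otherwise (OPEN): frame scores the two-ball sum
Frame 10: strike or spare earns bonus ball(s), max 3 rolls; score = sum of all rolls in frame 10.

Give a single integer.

Answer: 9

Derivation:
Frame 1: OPEN (7+0=7). Cumulative: 7
Frame 2: OPEN (7+1=8). Cumulative: 15
Frame 3: OPEN (9+0=9). Cumulative: 24
Frame 4: STRIKE. 10 + next two rolls (8+2) = 20. Cumulative: 44
Frame 5: SPARE (8+2=10). 10 + next roll (9) = 19. Cumulative: 63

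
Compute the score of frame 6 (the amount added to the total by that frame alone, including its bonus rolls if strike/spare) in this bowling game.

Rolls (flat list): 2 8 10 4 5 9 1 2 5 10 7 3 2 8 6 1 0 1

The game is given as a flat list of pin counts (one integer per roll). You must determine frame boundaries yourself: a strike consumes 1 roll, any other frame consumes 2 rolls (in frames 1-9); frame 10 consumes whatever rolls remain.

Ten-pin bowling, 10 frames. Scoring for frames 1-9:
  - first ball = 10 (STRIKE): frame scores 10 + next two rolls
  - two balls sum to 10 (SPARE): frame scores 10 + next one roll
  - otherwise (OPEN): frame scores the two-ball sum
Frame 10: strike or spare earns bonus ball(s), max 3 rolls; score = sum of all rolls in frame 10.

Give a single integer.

Answer: 20

Derivation:
Frame 1: SPARE (2+8=10). 10 + next roll (10) = 20. Cumulative: 20
Frame 2: STRIKE. 10 + next two rolls (4+5) = 19. Cumulative: 39
Frame 3: OPEN (4+5=9). Cumulative: 48
Frame 4: SPARE (9+1=10). 10 + next roll (2) = 12. Cumulative: 60
Frame 5: OPEN (2+5=7). Cumulative: 67
Frame 6: STRIKE. 10 + next two rolls (7+3) = 20. Cumulative: 87
Frame 7: SPARE (7+3=10). 10 + next roll (2) = 12. Cumulative: 99
Frame 8: SPARE (2+8=10). 10 + next roll (6) = 16. Cumulative: 115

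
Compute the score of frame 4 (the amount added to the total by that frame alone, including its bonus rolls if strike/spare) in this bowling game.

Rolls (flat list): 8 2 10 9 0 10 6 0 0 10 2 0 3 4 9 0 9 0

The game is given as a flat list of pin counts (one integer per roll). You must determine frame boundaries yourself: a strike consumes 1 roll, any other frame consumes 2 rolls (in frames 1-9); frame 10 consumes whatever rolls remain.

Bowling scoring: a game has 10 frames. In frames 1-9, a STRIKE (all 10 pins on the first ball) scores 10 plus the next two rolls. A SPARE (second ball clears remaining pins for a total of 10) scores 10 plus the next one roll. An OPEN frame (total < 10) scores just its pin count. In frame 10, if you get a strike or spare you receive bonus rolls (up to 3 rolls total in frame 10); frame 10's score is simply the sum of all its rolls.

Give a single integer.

Answer: 16

Derivation:
Frame 1: SPARE (8+2=10). 10 + next roll (10) = 20. Cumulative: 20
Frame 2: STRIKE. 10 + next two rolls (9+0) = 19. Cumulative: 39
Frame 3: OPEN (9+0=9). Cumulative: 48
Frame 4: STRIKE. 10 + next two rolls (6+0) = 16. Cumulative: 64
Frame 5: OPEN (6+0=6). Cumulative: 70
Frame 6: SPARE (0+10=10). 10 + next roll (2) = 12. Cumulative: 82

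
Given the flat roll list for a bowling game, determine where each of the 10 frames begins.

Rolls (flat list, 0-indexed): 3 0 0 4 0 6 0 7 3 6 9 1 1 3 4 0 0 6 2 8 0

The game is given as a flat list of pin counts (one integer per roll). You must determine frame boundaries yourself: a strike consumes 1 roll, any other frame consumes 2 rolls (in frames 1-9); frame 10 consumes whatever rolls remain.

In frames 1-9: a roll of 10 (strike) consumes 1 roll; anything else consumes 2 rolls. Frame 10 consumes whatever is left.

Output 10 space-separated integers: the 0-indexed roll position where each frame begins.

Answer: 0 2 4 6 8 10 12 14 16 18

Derivation:
Frame 1 starts at roll index 0: rolls=3,0 (sum=3), consumes 2 rolls
Frame 2 starts at roll index 2: rolls=0,4 (sum=4), consumes 2 rolls
Frame 3 starts at roll index 4: rolls=0,6 (sum=6), consumes 2 rolls
Frame 4 starts at roll index 6: rolls=0,7 (sum=7), consumes 2 rolls
Frame 5 starts at roll index 8: rolls=3,6 (sum=9), consumes 2 rolls
Frame 6 starts at roll index 10: rolls=9,1 (sum=10), consumes 2 rolls
Frame 7 starts at roll index 12: rolls=1,3 (sum=4), consumes 2 rolls
Frame 8 starts at roll index 14: rolls=4,0 (sum=4), consumes 2 rolls
Frame 9 starts at roll index 16: rolls=0,6 (sum=6), consumes 2 rolls
Frame 10 starts at roll index 18: 3 remaining rolls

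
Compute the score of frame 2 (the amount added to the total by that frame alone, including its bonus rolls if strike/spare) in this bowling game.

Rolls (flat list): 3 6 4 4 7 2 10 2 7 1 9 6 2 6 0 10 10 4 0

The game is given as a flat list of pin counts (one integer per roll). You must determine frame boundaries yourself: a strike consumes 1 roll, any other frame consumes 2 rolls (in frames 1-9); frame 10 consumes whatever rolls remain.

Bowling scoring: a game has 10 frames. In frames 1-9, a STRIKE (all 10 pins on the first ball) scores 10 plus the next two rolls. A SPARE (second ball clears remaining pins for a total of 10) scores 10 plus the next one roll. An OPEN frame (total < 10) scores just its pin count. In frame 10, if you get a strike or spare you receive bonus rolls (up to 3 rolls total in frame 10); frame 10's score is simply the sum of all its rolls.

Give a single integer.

Frame 1: OPEN (3+6=9). Cumulative: 9
Frame 2: OPEN (4+4=8). Cumulative: 17
Frame 3: OPEN (7+2=9). Cumulative: 26
Frame 4: STRIKE. 10 + next two rolls (2+7) = 19. Cumulative: 45

Answer: 8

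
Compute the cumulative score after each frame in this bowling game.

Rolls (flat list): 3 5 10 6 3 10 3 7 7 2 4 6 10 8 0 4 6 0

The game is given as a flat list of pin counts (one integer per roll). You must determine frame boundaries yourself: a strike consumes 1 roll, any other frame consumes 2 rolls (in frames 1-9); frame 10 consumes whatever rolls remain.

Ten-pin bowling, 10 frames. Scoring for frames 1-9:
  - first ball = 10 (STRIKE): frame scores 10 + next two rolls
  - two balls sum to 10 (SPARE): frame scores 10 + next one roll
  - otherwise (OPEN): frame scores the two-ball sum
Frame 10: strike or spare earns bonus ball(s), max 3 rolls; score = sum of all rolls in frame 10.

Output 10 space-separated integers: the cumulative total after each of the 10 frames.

Frame 1: OPEN (3+5=8). Cumulative: 8
Frame 2: STRIKE. 10 + next two rolls (6+3) = 19. Cumulative: 27
Frame 3: OPEN (6+3=9). Cumulative: 36
Frame 4: STRIKE. 10 + next two rolls (3+7) = 20. Cumulative: 56
Frame 5: SPARE (3+7=10). 10 + next roll (7) = 17. Cumulative: 73
Frame 6: OPEN (7+2=9). Cumulative: 82
Frame 7: SPARE (4+6=10). 10 + next roll (10) = 20. Cumulative: 102
Frame 8: STRIKE. 10 + next two rolls (8+0) = 18. Cumulative: 120
Frame 9: OPEN (8+0=8). Cumulative: 128
Frame 10: SPARE. Sum of all frame-10 rolls (4+6+0) = 10. Cumulative: 138

Answer: 8 27 36 56 73 82 102 120 128 138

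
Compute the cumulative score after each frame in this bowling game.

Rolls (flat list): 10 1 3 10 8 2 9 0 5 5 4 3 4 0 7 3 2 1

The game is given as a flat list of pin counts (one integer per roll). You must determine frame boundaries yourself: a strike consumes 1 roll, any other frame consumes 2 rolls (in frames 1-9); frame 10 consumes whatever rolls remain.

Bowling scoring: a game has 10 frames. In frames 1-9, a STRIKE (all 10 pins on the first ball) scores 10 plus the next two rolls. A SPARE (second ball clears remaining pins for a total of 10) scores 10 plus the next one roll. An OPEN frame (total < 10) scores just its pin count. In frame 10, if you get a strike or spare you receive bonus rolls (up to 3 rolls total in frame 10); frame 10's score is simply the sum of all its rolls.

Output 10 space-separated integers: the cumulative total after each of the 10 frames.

Frame 1: STRIKE. 10 + next two rolls (1+3) = 14. Cumulative: 14
Frame 2: OPEN (1+3=4). Cumulative: 18
Frame 3: STRIKE. 10 + next two rolls (8+2) = 20. Cumulative: 38
Frame 4: SPARE (8+2=10). 10 + next roll (9) = 19. Cumulative: 57
Frame 5: OPEN (9+0=9). Cumulative: 66
Frame 6: SPARE (5+5=10). 10 + next roll (4) = 14. Cumulative: 80
Frame 7: OPEN (4+3=7). Cumulative: 87
Frame 8: OPEN (4+0=4). Cumulative: 91
Frame 9: SPARE (7+3=10). 10 + next roll (2) = 12. Cumulative: 103
Frame 10: OPEN. Sum of all frame-10 rolls (2+1) = 3. Cumulative: 106

Answer: 14 18 38 57 66 80 87 91 103 106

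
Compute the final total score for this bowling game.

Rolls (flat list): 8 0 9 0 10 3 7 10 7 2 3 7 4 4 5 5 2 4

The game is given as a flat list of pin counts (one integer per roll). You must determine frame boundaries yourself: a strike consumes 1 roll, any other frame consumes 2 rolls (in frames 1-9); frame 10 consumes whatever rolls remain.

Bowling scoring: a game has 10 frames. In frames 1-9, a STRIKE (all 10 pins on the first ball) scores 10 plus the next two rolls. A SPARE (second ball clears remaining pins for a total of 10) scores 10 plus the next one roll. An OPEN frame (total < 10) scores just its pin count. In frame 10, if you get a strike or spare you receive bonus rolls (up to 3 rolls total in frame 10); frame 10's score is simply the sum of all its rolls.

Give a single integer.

Answer: 125

Derivation:
Frame 1: OPEN (8+0=8). Cumulative: 8
Frame 2: OPEN (9+0=9). Cumulative: 17
Frame 3: STRIKE. 10 + next two rolls (3+7) = 20. Cumulative: 37
Frame 4: SPARE (3+7=10). 10 + next roll (10) = 20. Cumulative: 57
Frame 5: STRIKE. 10 + next two rolls (7+2) = 19. Cumulative: 76
Frame 6: OPEN (7+2=9). Cumulative: 85
Frame 7: SPARE (3+7=10). 10 + next roll (4) = 14. Cumulative: 99
Frame 8: OPEN (4+4=8). Cumulative: 107
Frame 9: SPARE (5+5=10). 10 + next roll (2) = 12. Cumulative: 119
Frame 10: OPEN. Sum of all frame-10 rolls (2+4) = 6. Cumulative: 125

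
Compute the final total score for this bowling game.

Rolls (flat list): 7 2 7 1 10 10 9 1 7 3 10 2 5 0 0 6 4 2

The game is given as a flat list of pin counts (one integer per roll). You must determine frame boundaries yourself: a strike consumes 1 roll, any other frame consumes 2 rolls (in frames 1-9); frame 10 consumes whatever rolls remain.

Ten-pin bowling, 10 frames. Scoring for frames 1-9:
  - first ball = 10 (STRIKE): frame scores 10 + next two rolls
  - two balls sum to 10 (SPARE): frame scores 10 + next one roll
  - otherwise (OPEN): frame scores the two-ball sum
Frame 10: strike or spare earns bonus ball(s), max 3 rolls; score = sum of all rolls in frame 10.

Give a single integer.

Frame 1: OPEN (7+2=9). Cumulative: 9
Frame 2: OPEN (7+1=8). Cumulative: 17
Frame 3: STRIKE. 10 + next two rolls (10+9) = 29. Cumulative: 46
Frame 4: STRIKE. 10 + next two rolls (9+1) = 20. Cumulative: 66
Frame 5: SPARE (9+1=10). 10 + next roll (7) = 17. Cumulative: 83
Frame 6: SPARE (7+3=10). 10 + next roll (10) = 20. Cumulative: 103
Frame 7: STRIKE. 10 + next two rolls (2+5) = 17. Cumulative: 120
Frame 8: OPEN (2+5=7). Cumulative: 127
Frame 9: OPEN (0+0=0). Cumulative: 127
Frame 10: SPARE. Sum of all frame-10 rolls (6+4+2) = 12. Cumulative: 139

Answer: 139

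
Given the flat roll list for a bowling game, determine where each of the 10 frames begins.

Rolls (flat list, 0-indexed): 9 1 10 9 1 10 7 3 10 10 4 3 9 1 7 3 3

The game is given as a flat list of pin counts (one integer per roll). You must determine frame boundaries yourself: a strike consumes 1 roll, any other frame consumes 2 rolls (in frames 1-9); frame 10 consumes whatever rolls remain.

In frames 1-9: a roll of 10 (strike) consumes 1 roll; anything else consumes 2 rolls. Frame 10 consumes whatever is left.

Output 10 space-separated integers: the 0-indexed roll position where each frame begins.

Frame 1 starts at roll index 0: rolls=9,1 (sum=10), consumes 2 rolls
Frame 2 starts at roll index 2: roll=10 (strike), consumes 1 roll
Frame 3 starts at roll index 3: rolls=9,1 (sum=10), consumes 2 rolls
Frame 4 starts at roll index 5: roll=10 (strike), consumes 1 roll
Frame 5 starts at roll index 6: rolls=7,3 (sum=10), consumes 2 rolls
Frame 6 starts at roll index 8: roll=10 (strike), consumes 1 roll
Frame 7 starts at roll index 9: roll=10 (strike), consumes 1 roll
Frame 8 starts at roll index 10: rolls=4,3 (sum=7), consumes 2 rolls
Frame 9 starts at roll index 12: rolls=9,1 (sum=10), consumes 2 rolls
Frame 10 starts at roll index 14: 3 remaining rolls

Answer: 0 2 3 5 6 8 9 10 12 14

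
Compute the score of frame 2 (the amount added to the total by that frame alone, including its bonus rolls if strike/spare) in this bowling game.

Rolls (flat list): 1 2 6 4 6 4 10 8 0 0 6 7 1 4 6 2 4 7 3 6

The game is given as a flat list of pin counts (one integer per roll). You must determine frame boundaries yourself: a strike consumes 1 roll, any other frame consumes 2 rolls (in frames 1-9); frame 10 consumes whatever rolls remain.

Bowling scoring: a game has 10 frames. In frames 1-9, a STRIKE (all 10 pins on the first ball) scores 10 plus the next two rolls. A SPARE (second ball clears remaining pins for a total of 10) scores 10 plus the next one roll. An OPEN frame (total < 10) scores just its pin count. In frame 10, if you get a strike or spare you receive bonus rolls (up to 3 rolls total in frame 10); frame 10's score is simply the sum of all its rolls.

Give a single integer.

Frame 1: OPEN (1+2=3). Cumulative: 3
Frame 2: SPARE (6+4=10). 10 + next roll (6) = 16. Cumulative: 19
Frame 3: SPARE (6+4=10). 10 + next roll (10) = 20. Cumulative: 39
Frame 4: STRIKE. 10 + next two rolls (8+0) = 18. Cumulative: 57

Answer: 16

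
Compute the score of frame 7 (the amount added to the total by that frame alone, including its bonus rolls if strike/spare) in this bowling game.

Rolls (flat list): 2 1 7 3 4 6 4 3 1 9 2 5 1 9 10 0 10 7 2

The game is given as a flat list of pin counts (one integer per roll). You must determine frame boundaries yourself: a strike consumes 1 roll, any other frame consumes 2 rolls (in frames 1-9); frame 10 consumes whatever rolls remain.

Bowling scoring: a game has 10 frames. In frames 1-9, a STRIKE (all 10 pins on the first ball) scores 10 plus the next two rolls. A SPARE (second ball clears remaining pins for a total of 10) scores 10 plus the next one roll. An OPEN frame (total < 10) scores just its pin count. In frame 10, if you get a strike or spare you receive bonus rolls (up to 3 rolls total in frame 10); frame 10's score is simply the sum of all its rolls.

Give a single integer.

Frame 1: OPEN (2+1=3). Cumulative: 3
Frame 2: SPARE (7+3=10). 10 + next roll (4) = 14. Cumulative: 17
Frame 3: SPARE (4+6=10). 10 + next roll (4) = 14. Cumulative: 31
Frame 4: OPEN (4+3=7). Cumulative: 38
Frame 5: SPARE (1+9=10). 10 + next roll (2) = 12. Cumulative: 50
Frame 6: OPEN (2+5=7). Cumulative: 57
Frame 7: SPARE (1+9=10). 10 + next roll (10) = 20. Cumulative: 77
Frame 8: STRIKE. 10 + next two rolls (0+10) = 20. Cumulative: 97
Frame 9: SPARE (0+10=10). 10 + next roll (7) = 17. Cumulative: 114

Answer: 20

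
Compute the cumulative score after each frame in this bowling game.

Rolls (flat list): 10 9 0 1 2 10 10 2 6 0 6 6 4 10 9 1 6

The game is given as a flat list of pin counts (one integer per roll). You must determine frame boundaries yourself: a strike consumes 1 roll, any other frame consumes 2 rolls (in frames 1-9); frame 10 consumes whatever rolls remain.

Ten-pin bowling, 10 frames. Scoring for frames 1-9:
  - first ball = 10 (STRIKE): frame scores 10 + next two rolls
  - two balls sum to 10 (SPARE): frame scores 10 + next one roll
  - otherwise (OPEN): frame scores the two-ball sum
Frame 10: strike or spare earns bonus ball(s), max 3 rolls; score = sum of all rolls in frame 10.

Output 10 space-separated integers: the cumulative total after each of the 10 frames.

Answer: 19 28 31 53 71 79 85 105 125 141

Derivation:
Frame 1: STRIKE. 10 + next two rolls (9+0) = 19. Cumulative: 19
Frame 2: OPEN (9+0=9). Cumulative: 28
Frame 3: OPEN (1+2=3). Cumulative: 31
Frame 4: STRIKE. 10 + next two rolls (10+2) = 22. Cumulative: 53
Frame 5: STRIKE. 10 + next two rolls (2+6) = 18. Cumulative: 71
Frame 6: OPEN (2+6=8). Cumulative: 79
Frame 7: OPEN (0+6=6). Cumulative: 85
Frame 8: SPARE (6+4=10). 10 + next roll (10) = 20. Cumulative: 105
Frame 9: STRIKE. 10 + next two rolls (9+1) = 20. Cumulative: 125
Frame 10: SPARE. Sum of all frame-10 rolls (9+1+6) = 16. Cumulative: 141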